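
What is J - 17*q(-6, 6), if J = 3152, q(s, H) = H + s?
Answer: 3152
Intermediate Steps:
J - 17*q(-6, 6) = 3152 - 17*(6 - 6) = 3152 - 17*0 = 3152 + 0 = 3152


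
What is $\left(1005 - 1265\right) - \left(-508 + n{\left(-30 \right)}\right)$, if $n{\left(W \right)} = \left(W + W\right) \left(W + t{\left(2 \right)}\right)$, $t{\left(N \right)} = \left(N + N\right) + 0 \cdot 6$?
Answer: $-1312$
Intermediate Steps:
$t{\left(N \right)} = 2 N$ ($t{\left(N \right)} = 2 N + 0 = 2 N$)
$n{\left(W \right)} = 2 W \left(4 + W\right)$ ($n{\left(W \right)} = \left(W + W\right) \left(W + 2 \cdot 2\right) = 2 W \left(W + 4\right) = 2 W \left(4 + W\right)$)
$\left(1005 - 1265\right) - \left(-508 + n{\left(-30 \right)}\right) = \left(1005 - 1265\right) + \left(508 - 2 \left(-30\right) \left(4 - 30\right)\right) = -260 + \left(508 - 2 \left(-30\right) \left(-26\right)\right) = -260 + \left(508 - 1560\right) = -260 - 1052 = -1312$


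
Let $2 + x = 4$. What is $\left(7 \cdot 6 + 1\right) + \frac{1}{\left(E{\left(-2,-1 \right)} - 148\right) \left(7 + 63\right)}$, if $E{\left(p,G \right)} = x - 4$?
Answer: $\frac{451499}{10500} \approx 43.0$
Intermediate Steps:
$x = 2$ ($x = -2 + 4 = 2$)
$E{\left(p,G \right)} = -2$ ($E{\left(p,G \right)} = 2 - 4 = -2$)
$\left(7 \cdot 6 + 1\right) + \frac{1}{\left(E{\left(-2,-1 \right)} - 148\right) \left(7 + 63\right)} = \left(7 \cdot 6 + 1\right) + \frac{1}{\left(-2 - 148\right) \left(7 + 63\right)} = \left(42 + 1\right) + \frac{1}{\left(-150\right) 70} = 43 - \frac{1}{10500} = \frac{451499}{10500}$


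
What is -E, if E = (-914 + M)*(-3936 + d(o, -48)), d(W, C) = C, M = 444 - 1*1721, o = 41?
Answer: -8728944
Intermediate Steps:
M = -1277 (M = 444 - 1721 = -1277)
E = 8728944 (E = (-914 - 1277)*(-3936 - 48) = -2191*(-3984) = 8728944)
-E = -1*8728944 = -8728944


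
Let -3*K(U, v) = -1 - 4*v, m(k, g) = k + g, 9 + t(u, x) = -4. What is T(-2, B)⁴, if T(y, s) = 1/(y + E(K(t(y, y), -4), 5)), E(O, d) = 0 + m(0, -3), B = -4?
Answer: 1/625 ≈ 0.0016000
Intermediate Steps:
t(u, x) = -13 (t(u, x) = -9 - 4 = -13)
m(k, g) = g + k
K(U, v) = ⅓ + 4*v/3 (K(U, v) = -(-1 - 4*v)/3 = ⅓ + 4*v/3)
E(O, d) = -3 (E(O, d) = 0 + (-3 + 0) = 0 - 3 = -3)
T(y, s) = 1/(-3 + y) (T(y, s) = 1/(y - 3) = 1/(-3 + y))
T(-2, B)⁴ = (1/(-3 - 2))⁴ = (1/(-5))⁴ = (-⅕)⁴ = 1/625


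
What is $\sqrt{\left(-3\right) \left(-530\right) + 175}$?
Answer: $\sqrt{1765} \approx 42.012$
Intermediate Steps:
$\sqrt{\left(-3\right) \left(-530\right) + 175} = \sqrt{1590 + 175} = \sqrt{1765}$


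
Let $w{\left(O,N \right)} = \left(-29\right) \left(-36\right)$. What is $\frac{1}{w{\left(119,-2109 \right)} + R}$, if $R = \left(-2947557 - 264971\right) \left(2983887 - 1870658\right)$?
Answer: $- \frac{1}{3576279331868} \approx -2.7962 \cdot 10^{-13}$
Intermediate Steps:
$w{\left(O,N \right)} = 1044$
$R = -3576279332912$ ($R = \left(-3212528\right) 1113229 = -3576279332912$)
$\frac{1}{w{\left(119,-2109 \right)} + R} = \frac{1}{1044 - 3576279332912} = \frac{1}{-3576279331868} = - \frac{1}{3576279331868}$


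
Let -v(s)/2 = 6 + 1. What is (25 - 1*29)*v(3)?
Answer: 56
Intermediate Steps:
v(s) = -14 (v(s) = -2*(6 + 1) = -2*7 = -14)
(25 - 1*29)*v(3) = (25 - 1*29)*(-14) = (25 - 29)*(-14) = -4*(-14) = 56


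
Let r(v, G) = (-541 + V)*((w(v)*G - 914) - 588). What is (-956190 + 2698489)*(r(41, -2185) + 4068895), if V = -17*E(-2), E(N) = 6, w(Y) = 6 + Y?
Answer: 123820949174234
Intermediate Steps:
V = -102 (V = -17*6 = -102)
r(v, G) = 965786 - 643*G*(6 + v) (r(v, G) = (-541 - 102)*(((6 + v)*G - 914) - 588) = -643*((G*(6 + v) - 914) - 588) = -643*((-914 + G*(6 + v)) - 588) = -643*(-1502 + G*(6 + v)) = 965786 - 643*G*(6 + v))
(-956190 + 2698489)*(r(41, -2185) + 4068895) = (-956190 + 2698489)*((965786 - 643*(-2185)*(6 + 41)) + 4068895) = 1742299*((965786 - 643*(-2185)*47) + 4068895) = 1742299*((965786 + 66032885) + 4068895) = 1742299*(66998671 + 4068895) = 1742299*71067566 = 123820949174234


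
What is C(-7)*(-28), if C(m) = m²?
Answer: -1372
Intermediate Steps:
C(-7)*(-28) = (-7)²*(-28) = 49*(-28) = -1372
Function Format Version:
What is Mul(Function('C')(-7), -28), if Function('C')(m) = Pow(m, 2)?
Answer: -1372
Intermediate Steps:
Mul(Function('C')(-7), -28) = Mul(Pow(-7, 2), -28) = Mul(49, -28) = -1372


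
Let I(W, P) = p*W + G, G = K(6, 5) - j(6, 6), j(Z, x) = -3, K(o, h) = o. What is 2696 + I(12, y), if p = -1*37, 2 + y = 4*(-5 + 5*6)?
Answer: 2261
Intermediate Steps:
y = 98 (y = -2 + 4*(-5 + 5*6) = -2 + 4*(-5 + 30) = -2 + 4*25 = -2 + 100 = 98)
p = -37
G = 9 (G = 6 - 1*(-3) = 6 + 3 = 9)
I(W, P) = 9 - 37*W (I(W, P) = -37*W + 9 = 9 - 37*W)
2696 + I(12, y) = 2696 + (9 - 37*12) = 2696 + (9 - 444) = 2696 - 435 = 2261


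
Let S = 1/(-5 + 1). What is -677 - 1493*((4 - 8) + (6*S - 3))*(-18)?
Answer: -229106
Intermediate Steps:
S = -1/4 (S = 1/(-4) = -1/4 ≈ -0.25000)
-677 - 1493*((4 - 8) + (6*S - 3))*(-18) = -677 - 1493*((4 - 8) + (6*(-1/4) - 3))*(-18) = -677 - 1493*(-4 + (-3/2 - 3))*(-18) = -677 - 1493*(-4 - 9/2)*(-18) = -677 - (-25381)*(-18)/2 = -677 - 1493*153 = -677 - 228429 = -229106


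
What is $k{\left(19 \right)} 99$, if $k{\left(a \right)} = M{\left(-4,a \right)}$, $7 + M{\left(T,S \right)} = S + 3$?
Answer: $1485$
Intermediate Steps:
$M{\left(T,S \right)} = -4 + S$ ($M{\left(T,S \right)} = -7 + \left(S + 3\right) = -7 + \left(3 + S\right) = -4 + S$)
$k{\left(a \right)} = -4 + a$
$k{\left(19 \right)} 99 = \left(-4 + 19\right) 99 = 15 \cdot 99 = 1485$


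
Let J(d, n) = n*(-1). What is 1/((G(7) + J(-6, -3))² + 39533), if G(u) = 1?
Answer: 1/39549 ≈ 2.5285e-5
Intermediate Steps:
J(d, n) = -n
1/((G(7) + J(-6, -3))² + 39533) = 1/((1 - 1*(-3))² + 39533) = 1/((1 + 3)² + 39533) = 1/(4² + 39533) = 1/(16 + 39533) = 1/39549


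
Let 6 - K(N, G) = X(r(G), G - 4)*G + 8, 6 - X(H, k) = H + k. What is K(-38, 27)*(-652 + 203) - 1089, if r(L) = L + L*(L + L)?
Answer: -18208937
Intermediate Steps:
r(L) = L + 2*L² (r(L) = L + L*(2*L) = L + 2*L²)
X(H, k) = 6 - H - k (X(H, k) = 6 - (H + k) = 6 + (-H - k) = 6 - H - k)
K(N, G) = -2 - G*(10 - G - G*(1 + 2*G)) (K(N, G) = 6 - ((6 - G*(1 + 2*G) - (G - 4))*G + 8) = 6 - ((6 - G*(1 + 2*G) - (-4 + G))*G + 8) = 6 - ((6 - G*(1 + 2*G) + (4 - G))*G + 8) = 6 - ((10 - G - G*(1 + 2*G))*G + 8) = 6 - (G*(10 - G - G*(1 + 2*G)) + 8) = 6 - (8 + G*(10 - G - G*(1 + 2*G))) = 6 + (-8 - G*(10 - G - G*(1 + 2*G))) = -2 - G*(10 - G - G*(1 + 2*G)))
K(-38, 27)*(-652 + 203) - 1089 = (-2 + 27*(-10 + 27 + 27*(1 + 2*27)))*(-652 + 203) - 1089 = (-2 + 27*(-10 + 27 + 27*(1 + 54)))*(-449) - 1089 = (-2 + 27*(-10 + 27 + 27*55))*(-449) - 1089 = (-2 + 27*(-10 + 27 + 1485))*(-449) - 1089 = (-2 + 27*1502)*(-449) - 1089 = (-2 + 40554)*(-449) - 1089 = 40552*(-449) - 1089 = -18207848 - 1089 = -18208937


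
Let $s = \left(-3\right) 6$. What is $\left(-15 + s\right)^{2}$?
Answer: $1089$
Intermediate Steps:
$s = -18$
$\left(-15 + s\right)^{2} = \left(-15 - 18\right)^{2} = \left(-33\right)^{2} = 1089$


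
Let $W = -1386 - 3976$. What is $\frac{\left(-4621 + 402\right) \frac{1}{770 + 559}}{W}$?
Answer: $\frac{4219}{7126098} \approx 0.00059205$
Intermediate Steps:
$W = -5362$
$\frac{\left(-4621 + 402\right) \frac{1}{770 + 559}}{W} = \frac{\left(-4621 + 402\right) \frac{1}{770 + 559}}{-5362} = - \frac{4219}{1329} \left(- \frac{1}{5362}\right) = \left(-4219\right) \frac{1}{1329} \left(- \frac{1}{5362}\right) = \left(- \frac{4219}{1329}\right) \left(- \frac{1}{5362}\right) = \frac{4219}{7126098}$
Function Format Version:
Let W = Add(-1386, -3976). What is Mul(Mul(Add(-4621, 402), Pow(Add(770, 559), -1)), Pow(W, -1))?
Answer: Rational(4219, 7126098) ≈ 0.00059205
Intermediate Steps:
W = -5362
Mul(Mul(Add(-4621, 402), Pow(Add(770, 559), -1)), Pow(W, -1)) = Mul(Mul(Add(-4621, 402), Pow(Add(770, 559), -1)), Pow(-5362, -1)) = Mul(Mul(-4219, Pow(1329, -1)), Rational(-1, 5362)) = Mul(Mul(-4219, Rational(1, 1329)), Rational(-1, 5362)) = Mul(Rational(-4219, 1329), Rational(-1, 5362)) = Rational(4219, 7126098)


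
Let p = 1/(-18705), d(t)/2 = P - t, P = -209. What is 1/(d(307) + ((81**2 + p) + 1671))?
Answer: 18705/134675999 ≈ 0.00013889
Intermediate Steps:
d(t) = -418 - 2*t (d(t) = 2*(-209 - t) = -418 - 2*t)
p = -1/18705 ≈ -5.3462e-5
1/(d(307) + ((81**2 + p) + 1671)) = 1/((-418 - 2*307) + ((81**2 - 1/18705) + 1671)) = 1/((-418 - 614) + ((6561 - 1/18705) + 1671)) = 1/(-1032 + (122723504/18705 + 1671)) = 1/(-1032 + 153979559/18705) = 1/(134675999/18705) = 18705/134675999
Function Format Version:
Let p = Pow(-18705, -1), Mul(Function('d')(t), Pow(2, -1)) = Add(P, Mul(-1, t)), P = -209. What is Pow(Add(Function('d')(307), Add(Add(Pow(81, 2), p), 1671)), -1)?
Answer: Rational(18705, 134675999) ≈ 0.00013889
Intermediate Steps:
Function('d')(t) = Add(-418, Mul(-2, t)) (Function('d')(t) = Mul(2, Add(-209, Mul(-1, t))) = Add(-418, Mul(-2, t)))
p = Rational(-1, 18705) ≈ -5.3462e-5
Pow(Add(Function('d')(307), Add(Add(Pow(81, 2), p), 1671)), -1) = Pow(Add(Add(-418, Mul(-2, 307)), Add(Add(Pow(81, 2), Rational(-1, 18705)), 1671)), -1) = Pow(Add(Add(-418, -614), Add(Add(6561, Rational(-1, 18705)), 1671)), -1) = Pow(Add(-1032, Add(Rational(122723504, 18705), 1671)), -1) = Pow(Add(-1032, Rational(153979559, 18705)), -1) = Pow(Rational(134675999, 18705), -1) = Rational(18705, 134675999)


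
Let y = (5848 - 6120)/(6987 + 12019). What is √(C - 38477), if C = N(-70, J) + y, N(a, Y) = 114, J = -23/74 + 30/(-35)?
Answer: 5*I*√479508523/559 ≈ 195.86*I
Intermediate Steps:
y = -8/559 (y = -272/19006 = -272*1/19006 = -8/559 ≈ -0.014311)
J = -605/518 (J = -23*1/74 + 30*(-1/35) = -23/74 - 6/7 = -605/518 ≈ -1.1680)
C = 63718/559 (C = 114 - 8/559 = 63718/559 ≈ 113.99)
√(C - 38477) = √(63718/559 - 38477) = √(-21444925/559) = 5*I*√479508523/559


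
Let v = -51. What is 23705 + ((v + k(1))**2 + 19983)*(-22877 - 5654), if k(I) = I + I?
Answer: -638614199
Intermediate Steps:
k(I) = 2*I
23705 + ((v + k(1))**2 + 19983)*(-22877 - 5654) = 23705 + ((-51 + 2*1)**2 + 19983)*(-22877 - 5654) = 23705 + ((-51 + 2)**2 + 19983)*(-28531) = 23705 + ((-49)**2 + 19983)*(-28531) = 23705 + (2401 + 19983)*(-28531) = 23705 + 22384*(-28531) = 23705 - 638637904 = -638614199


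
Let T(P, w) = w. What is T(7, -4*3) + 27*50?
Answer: 1338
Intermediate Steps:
T(7, -4*3) + 27*50 = -4*3 + 27*50 = -12 + 1350 = 1338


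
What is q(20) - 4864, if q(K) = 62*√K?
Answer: -4864 + 124*√5 ≈ -4586.7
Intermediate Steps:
q(20) - 4864 = 62*√20 - 4864 = 62*(2*√5) - 4864 = 124*√5 - 4864 = -4864 + 124*√5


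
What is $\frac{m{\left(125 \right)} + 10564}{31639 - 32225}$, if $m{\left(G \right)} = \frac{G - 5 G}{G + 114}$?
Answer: $- \frac{1262148}{70027} \approx -18.024$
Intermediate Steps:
$m{\left(G \right)} = - \frac{4 G}{114 + G}$ ($m{\left(G \right)} = \frac{\left(-4\right) G}{114 + G} = - \frac{4 G}{114 + G}$)
$\frac{m{\left(125 \right)} + 10564}{31639 - 32225} = \frac{\left(-4\right) 125 \frac{1}{114 + 125} + 10564}{31639 - 32225} = \frac{\left(-4\right) 125 \cdot \frac{1}{239} + 10564}{-586} = \left(\left(-4\right) 125 \cdot \frac{1}{239} + 10564\right) \left(- \frac{1}{586}\right) = \left(- \frac{500}{239} + 10564\right) \left(- \frac{1}{586}\right) = \frac{2524296}{239} \left(- \frac{1}{586}\right) = - \frac{1262148}{70027}$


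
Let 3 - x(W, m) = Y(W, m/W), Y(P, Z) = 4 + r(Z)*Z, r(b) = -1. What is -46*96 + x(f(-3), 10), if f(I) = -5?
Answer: -4419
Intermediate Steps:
Y(P, Z) = 4 - Z
x(W, m) = -1 + m/W (x(W, m) = 3 - (4 - m/W) = 3 + (-4 + m/W) = -1 + m/W)
-46*96 + x(f(-3), 10) = -46*96 + (10 - 1*(-5))/(-5) = -4416 - (10 + 5)/5 = -4416 - ⅕*15 = -4416 - 3 = -4419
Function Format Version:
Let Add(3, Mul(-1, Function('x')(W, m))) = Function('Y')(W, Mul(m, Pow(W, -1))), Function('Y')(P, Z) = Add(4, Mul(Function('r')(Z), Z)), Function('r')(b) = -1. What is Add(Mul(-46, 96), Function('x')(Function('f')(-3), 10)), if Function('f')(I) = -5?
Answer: -4419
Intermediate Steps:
Function('Y')(P, Z) = Add(4, Mul(-1, Z))
Function('x')(W, m) = Add(-1, Mul(m, Pow(W, -1))) (Function('x')(W, m) = Add(3, Mul(-1, Add(4, Mul(-1, Mul(m, Pow(W, -1)))))) = Add(3, Mul(-1, Add(4, Mul(-1, m, Pow(W, -1))))) = Add(3, Add(-4, Mul(m, Pow(W, -1)))) = Add(-1, Mul(m, Pow(W, -1))))
Add(Mul(-46, 96), Function('x')(Function('f')(-3), 10)) = Add(Mul(-46, 96), Mul(Pow(-5, -1), Add(10, Mul(-1, -5)))) = Add(-4416, Mul(Rational(-1, 5), Add(10, 5))) = Add(-4416, Mul(Rational(-1, 5), 15)) = Add(-4416, -3) = -4419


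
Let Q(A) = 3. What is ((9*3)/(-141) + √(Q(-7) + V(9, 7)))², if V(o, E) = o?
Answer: 26589/2209 - 36*√3/47 ≈ 10.710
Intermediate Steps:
((9*3)/(-141) + √(Q(-7) + V(9, 7)))² = ((9*3)/(-141) + √(3 + 9))² = (27*(-1/141) + √12)² = (-9/47 + 2*√3)²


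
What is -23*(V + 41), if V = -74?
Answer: 759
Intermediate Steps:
-23*(V + 41) = -23*(-74 + 41) = -23*(-33) = 759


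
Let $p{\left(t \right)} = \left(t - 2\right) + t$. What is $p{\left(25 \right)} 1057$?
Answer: $50736$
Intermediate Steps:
$p{\left(t \right)} = -2 + 2 t$ ($p{\left(t \right)} = \left(-2 + t\right) + t = -2 + 2 t$)
$p{\left(25 \right)} 1057 = \left(-2 + 2 \cdot 25\right) 1057 = \left(-2 + 50\right) 1057 = 48 \cdot 1057 = 50736$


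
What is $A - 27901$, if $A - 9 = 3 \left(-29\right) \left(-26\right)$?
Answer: $-25630$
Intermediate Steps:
$A = 2271$ ($A = 9 + 3 \left(-29\right) \left(-26\right) = 9 - -2262 = 9 + 2262 = 2271$)
$A - 27901 = 2271 - 27901 = -25630$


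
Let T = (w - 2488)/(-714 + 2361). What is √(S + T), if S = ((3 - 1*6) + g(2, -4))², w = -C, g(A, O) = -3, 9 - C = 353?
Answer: 2*√2614521/549 ≈ 5.8905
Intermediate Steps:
C = -344 (C = 9 - 1*353 = 9 - 353 = -344)
w = 344 (w = -1*(-344) = 344)
T = -2144/1647 (T = (344 - 2488)/(-714 + 2361) = -2144/1647 ≈ -1.3018)
S = 36 (S = ((3 - 1*6) - 3)² = ((3 - 6) - 3)² = (-3 - 3)² = (-6)² = 36)
√(S + T) = √(36 - 2144/1647) = √(57148/1647) = 2*√2614521/549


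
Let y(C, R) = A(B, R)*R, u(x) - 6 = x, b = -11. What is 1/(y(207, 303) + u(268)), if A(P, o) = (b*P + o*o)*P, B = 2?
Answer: 1/55623196 ≈ 1.7978e-8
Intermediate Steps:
u(x) = 6 + x
A(P, o) = P*(o² - 11*P) (A(P, o) = (-11*P + o*o)*P = (-11*P + o²)*P = (o² - 11*P)*P = P*(o² - 11*P))
y(C, R) = R*(-44 + 2*R²) (y(C, R) = (2*(R² - 11*2))*R = (2*(R² - 22))*R = (2*(-22 + R²))*R = (-44 + 2*R²)*R = R*(-44 + 2*R²))
1/(y(207, 303) + u(268)) = 1/(2*303*(-22 + 303²) + (6 + 268)) = 1/(2*303*(-22 + 91809) + 274) = 1/(2*303*91787 + 274) = 1/(55622922 + 274) = 1/55623196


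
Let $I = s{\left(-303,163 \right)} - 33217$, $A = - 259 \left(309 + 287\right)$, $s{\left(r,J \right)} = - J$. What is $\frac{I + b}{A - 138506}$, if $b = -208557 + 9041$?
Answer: $\frac{116448}{146435} \approx 0.79522$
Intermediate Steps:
$b = -199516$
$A = -154364$ ($A = \left(-259\right) 596 = -154364$)
$I = -33380$ ($I = \left(-1\right) 163 - 33217 = -163 - 33217 = -33380$)
$\frac{I + b}{A - 138506} = \frac{-33380 - 199516}{-154364 - 138506} = - \frac{232896}{-292870} = \left(-232896\right) \left(- \frac{1}{292870}\right) = \frac{116448}{146435}$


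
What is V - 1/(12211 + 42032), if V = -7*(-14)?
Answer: 5315813/54243 ≈ 98.000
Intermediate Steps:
V = 98
V - 1/(12211 + 42032) = 98 - 1/(12211 + 42032) = 98 - 1/54243 = 5315813/54243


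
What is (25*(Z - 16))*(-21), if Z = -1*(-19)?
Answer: -1575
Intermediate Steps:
Z = 19
(25*(Z - 16))*(-21) = (25*(19 - 16))*(-21) = (25*3)*(-21) = 75*(-21) = -1575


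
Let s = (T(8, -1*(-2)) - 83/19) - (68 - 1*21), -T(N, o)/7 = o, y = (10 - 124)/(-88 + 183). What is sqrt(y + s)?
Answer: 2*I*sqrt(150195)/95 ≈ 8.159*I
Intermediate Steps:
y = -6/5 (y = -114/95 = -114*1/95 = -6/5 ≈ -1.2000)
T(N, o) = -7*o
s = -1242/19 (s = (-(-7)*(-2) - 83/19) - (68 - 1*21) = (-7*2 - 83/19) - (68 - 21) = (-14 - 1*83/19) - 1*47 = (-14 - 83/19) - 47 = -349/19 - 47 = -1242/19 ≈ -65.368)
sqrt(y + s) = sqrt(-6/5 - 1242/19) = sqrt(-6324/95) = 2*I*sqrt(150195)/95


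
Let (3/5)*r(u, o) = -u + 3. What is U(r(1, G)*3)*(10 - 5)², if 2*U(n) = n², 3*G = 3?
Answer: 1250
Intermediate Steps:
G = 1 (G = (⅓)*3 = 1)
r(u, o) = 5 - 5*u/3 (r(u, o) = 5*(-u + 3)/3 = 5*(3 - u)/3 = 5 - 5*u/3)
U(n) = n²/2
U(r(1, G)*3)*(10 - 5)² = (((5 - 5/3*1)*3)²/2)*(10 - 5)² = (((5 - 5/3)*3)²/2)*5² = (((10/3)*3)²/2)*25 = ((½)*10²)*25 = ((½)*100)*25 = 50*25 = 1250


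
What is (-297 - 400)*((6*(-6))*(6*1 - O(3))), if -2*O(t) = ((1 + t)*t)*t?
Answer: 602208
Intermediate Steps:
O(t) = -t²*(1 + t)/2 (O(t) = -(1 + t)*t*t/2 = -t*(1 + t)*t/2 = -t²*(1 + t)/2)
(-297 - 400)*((6*(-6))*(6*1 - O(3))) = (-297 - 400)*((6*(-6))*(6*1 - 3²*(-1 - 1*3)/2)) = -(-25092)*(6 - 9*(-1 - 3)/2) = -(-25092)*(6 - 9*(-4)/2) = -(-25092)*(6 - 1*(-18)) = -(-25092)*(6 + 18) = -(-25092)*24 = -697*(-864) = 602208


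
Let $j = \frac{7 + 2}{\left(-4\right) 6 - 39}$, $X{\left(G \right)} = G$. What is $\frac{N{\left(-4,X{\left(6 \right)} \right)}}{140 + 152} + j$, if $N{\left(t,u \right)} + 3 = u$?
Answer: $- \frac{271}{2044} \approx -0.13258$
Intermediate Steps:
$N{\left(t,u \right)} = -3 + u$
$j = - \frac{1}{7}$ ($j = \frac{9}{-24 - 39} = \frac{9}{-63} = 9 \left(- \frac{1}{63}\right) = - \frac{1}{7} \approx -0.14286$)
$\frac{N{\left(-4,X{\left(6 \right)} \right)}}{140 + 152} + j = \frac{-3 + 6}{140 + 152} - \frac{1}{7} = \frac{3}{292} - \frac{1}{7} = - \frac{271}{2044}$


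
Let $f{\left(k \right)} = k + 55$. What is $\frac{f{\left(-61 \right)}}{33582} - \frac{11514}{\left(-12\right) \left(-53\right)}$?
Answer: $- \frac{10740749}{593282} \approx -18.104$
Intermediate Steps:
$f{\left(k \right)} = 55 + k$
$\frac{f{\left(-61 \right)}}{33582} - \frac{11514}{\left(-12\right) \left(-53\right)} = \frac{55 - 61}{33582} - \frac{11514}{\left(-12\right) \left(-53\right)} = \left(-6\right) \frac{1}{33582} - \frac{11514}{636} = - \frac{1}{5597} - \frac{1919}{106} = - \frac{10740749}{593282}$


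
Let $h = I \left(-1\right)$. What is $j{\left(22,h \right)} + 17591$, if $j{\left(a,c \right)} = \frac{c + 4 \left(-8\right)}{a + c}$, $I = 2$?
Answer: $\frac{175893}{10} \approx 17589.0$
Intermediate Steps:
$h = -2$ ($h = 2 \left(-1\right) = -2$)
$j{\left(a,c \right)} = \frac{-32 + c}{a + c}$ ($j{\left(a,c \right)} = \frac{c - 32}{a + c} = \frac{-32 + c}{a + c}$)
$j{\left(22,h \right)} + 17591 = \frac{-32 - 2}{22 - 2} + 17591 = \frac{1}{20} \left(-34\right) + 17591 = - \frac{17}{10} + 17591 = \frac{175893}{10}$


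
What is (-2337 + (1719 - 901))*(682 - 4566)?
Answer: 5899796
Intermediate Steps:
(-2337 + (1719 - 901))*(682 - 4566) = (-2337 + 818)*(-3884) = -1519*(-3884) = 5899796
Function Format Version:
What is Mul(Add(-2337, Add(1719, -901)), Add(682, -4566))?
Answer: 5899796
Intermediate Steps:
Mul(Add(-2337, Add(1719, -901)), Add(682, -4566)) = Mul(Add(-2337, 818), -3884) = Mul(-1519, -3884) = 5899796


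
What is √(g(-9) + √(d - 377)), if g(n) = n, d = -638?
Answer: √(-9 + I*√1015) ≈ 3.4717 + 4.5883*I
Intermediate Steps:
√(g(-9) + √(d - 377)) = √(-9 + √(-638 - 377)) = √(-9 + √(-1015)) = √(-9 + I*√1015)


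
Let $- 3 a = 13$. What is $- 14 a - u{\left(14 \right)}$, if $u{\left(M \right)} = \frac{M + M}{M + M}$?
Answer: $\frac{179}{3} \approx 59.667$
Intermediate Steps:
$a = - \frac{13}{3}$ ($a = \left(- \frac{1}{3}\right) 13 = - \frac{13}{3} \approx -4.3333$)
$u{\left(M \right)} = 1$ ($u{\left(M \right)} = \frac{2 M}{2 M} = 2 M \frac{1}{2 M} = 1$)
$- 14 a - u{\left(14 \right)} = \left(-14\right) \left(- \frac{13}{3}\right) - 1 = \frac{182}{3} - 1 = \frac{179}{3}$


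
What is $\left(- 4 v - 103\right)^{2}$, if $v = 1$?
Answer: $11449$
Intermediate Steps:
$\left(- 4 v - 103\right)^{2} = \left(\left(-4\right) 1 - 103\right)^{2} = \left(-4 - 103\right)^{2} = \left(-107\right)^{2} = 11449$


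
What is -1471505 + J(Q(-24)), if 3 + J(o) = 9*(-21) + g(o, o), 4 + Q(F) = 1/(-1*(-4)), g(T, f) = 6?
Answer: -1471691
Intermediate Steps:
Q(F) = -15/4 (Q(F) = -4 + 1/(-1*(-4)) = -4 + 1/4 = -4 + ¼ = -15/4)
J(o) = -186 (J(o) = -3 + (9*(-21) + 6) = -3 + (-189 + 6) = -3 - 183 = -186)
-1471505 + J(Q(-24)) = -1471505 - 186 = -1471691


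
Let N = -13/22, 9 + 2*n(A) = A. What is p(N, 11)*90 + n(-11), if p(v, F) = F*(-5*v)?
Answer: 2915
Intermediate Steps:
n(A) = -9/2 + A/2
N = -13/22 (N = -13*1/22 = -13/22 ≈ -0.59091)
p(v, F) = -5*F*v
p(N, 11)*90 + n(-11) = -5*11*(-13/22)*90 + (-9/2 + (½)*(-11)) = (65/2)*90 + (-9/2 - 11/2) = 2925 - 10 = 2915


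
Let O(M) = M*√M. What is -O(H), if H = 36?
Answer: -216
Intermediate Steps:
O(M) = M^(3/2)
-O(H) = -36^(3/2) = -1*216 = -216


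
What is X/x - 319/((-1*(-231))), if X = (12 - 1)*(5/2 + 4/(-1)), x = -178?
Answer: -9631/7476 ≈ -1.2883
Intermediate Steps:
X = -33/2 (X = 11*(5*(½) + 4*(-1)) = 11*(5/2 - 4) = 11*(-3/2) = -33/2 ≈ -16.500)
X/x - 319/((-1*(-231))) = -33/2/(-178) - 319/((-1*(-231))) = -33/2*(-1/178) - 319/231 = 33/356 - 319*1/231 = 33/356 - 29/21 = -9631/7476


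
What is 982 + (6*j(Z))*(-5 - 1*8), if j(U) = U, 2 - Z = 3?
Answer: 1060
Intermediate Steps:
Z = -1 (Z = 2 - 1*3 = 2 - 3 = -1)
982 + (6*j(Z))*(-5 - 1*8) = 982 + (6*(-1))*(-5 - 1*8) = 982 - 6*(-5 - 8) = 982 - 6*(-13) = 982 + 78 = 1060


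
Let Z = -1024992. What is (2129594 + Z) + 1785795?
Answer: 2890397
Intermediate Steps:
(2129594 + Z) + 1785795 = (2129594 - 1024992) + 1785795 = 1104602 + 1785795 = 2890397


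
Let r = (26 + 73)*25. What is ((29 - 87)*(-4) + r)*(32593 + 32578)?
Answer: 176417897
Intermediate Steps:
r = 2475 (r = 99*25 = 2475)
((29 - 87)*(-4) + r)*(32593 + 32578) = ((29 - 87)*(-4) + 2475)*(32593 + 32578) = (-58*(-4) + 2475)*65171 = (232 + 2475)*65171 = 2707*65171 = 176417897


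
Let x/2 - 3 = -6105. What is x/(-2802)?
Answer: 2034/467 ≈ 4.3555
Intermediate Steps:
x = -12204 (x = 6 + 2*(-6105) = 6 - 12210 = -12204)
x/(-2802) = -12204/(-2802) = -12204*(-1/2802) = 2034/467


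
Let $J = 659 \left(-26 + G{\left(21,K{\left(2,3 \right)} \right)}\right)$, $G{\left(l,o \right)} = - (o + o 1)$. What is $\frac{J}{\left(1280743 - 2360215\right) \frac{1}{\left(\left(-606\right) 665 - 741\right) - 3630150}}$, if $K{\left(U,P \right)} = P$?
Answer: $- \frac{1772218386}{22489} \approx -78804.0$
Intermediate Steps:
$G{\left(l,o \right)} = - 2 o$ ($G{\left(l,o \right)} = - (o + o) = - 2 o$)
$J = -21088$ ($J = 659 \left(-26 - 6\right) = 659 \left(-32\right) = -21088$)
$\frac{J}{\left(1280743 - 2360215\right) \frac{1}{\left(\left(-606\right) 665 - 741\right) - 3630150}} = - \frac{21088}{\left(1280743 - 2360215\right) \frac{1}{\left(\left(-606\right) 665 - 741\right) - 3630150}} = - \frac{21088}{\left(-1079472\right) \frac{1}{\left(-402990 - 741\right) - 3630150}} = - \frac{21088}{\left(-1079472\right) \frac{1}{-403731 - 3630150}} = - \frac{21088}{\left(-1079472\right) \frac{1}{-4033881}} = - \frac{21088}{\left(-1079472\right) \left(- \frac{1}{4033881}\right)} = - \frac{21088}{\frac{359824}{1344627}} = \left(-21088\right) \frac{1344627}{359824} = - \frac{1772218386}{22489}$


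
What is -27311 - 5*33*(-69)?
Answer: -15926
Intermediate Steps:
-27311 - 5*33*(-69) = -27311 - 5*(-2277) = -27311 - 1*(-11385) = -27311 + 11385 = -15926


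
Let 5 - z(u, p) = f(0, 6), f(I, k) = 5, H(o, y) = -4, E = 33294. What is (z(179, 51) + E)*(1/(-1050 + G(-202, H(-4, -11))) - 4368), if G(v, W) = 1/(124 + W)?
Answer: -18323810759088/125999 ≈ -1.4543e+8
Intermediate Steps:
z(u, p) = 0 (z(u, p) = 5 - 1*5 = 5 - 5 = 0)
(z(179, 51) + E)*(1/(-1050 + G(-202, H(-4, -11))) - 4368) = (0 + 33294)*(1/(-1050 + 1/(124 - 4)) - 4368) = 33294*(1/(-1050 + 1/120) - 4368) = 33294*(1/(-125999/120) - 4368) = 33294*(-120/125999 - 4368) = 33294*(-550363752/125999) = -18323810759088/125999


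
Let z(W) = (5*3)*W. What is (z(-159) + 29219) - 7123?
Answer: 19711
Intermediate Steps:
z(W) = 15*W
(z(-159) + 29219) - 7123 = (15*(-159) + 29219) - 7123 = (-2385 + 29219) - 7123 = 26834 - 7123 = 19711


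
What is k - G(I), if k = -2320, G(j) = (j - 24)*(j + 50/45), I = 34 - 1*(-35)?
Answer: -5475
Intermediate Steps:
I = 69 (I = 34 + 35 = 69)
G(j) = (-24 + j)*(10/9 + j) (G(j) = (-24 + j)*(j + 50*(1/45)) = (-24 + j)*(j + 10/9) = (-24 + j)*(10/9 + j))
k - G(I) = -2320 - (-80/3 + 69² - 206/9*69) = -2320 - (-80/3 + 4761 - 4738/3) = -2320 - 1*3155 = -2320 - 3155 = -5475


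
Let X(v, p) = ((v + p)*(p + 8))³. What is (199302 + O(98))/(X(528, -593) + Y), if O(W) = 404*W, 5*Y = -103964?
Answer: 1194470/274901856224161 ≈ 4.3451e-9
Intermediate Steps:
Y = -103964/5 (Y = (⅕)*(-103964) = -103964/5 ≈ -20793.)
X(v, p) = (8 + p)³*(p + v)³ (X(v, p) = ((p + v)*(8 + p))³ = ((8 + p)*(p + v))³ = (8 + p)³*(p + v)³)
(199302 + O(98))/(X(528, -593) + Y) = (199302 + 404*98)/((8 - 593)³*(-593 + 528)³ - 103964/5) = (199302 + 39592)/((-585)³*(-65)³ - 103964/5) = 238894/(-200201625*(-274625) - 103964/5) = 238894/(54980371265625 - 103964/5) = 238894/(274901856224161/5) = 238894*(5/274901856224161) = 1194470/274901856224161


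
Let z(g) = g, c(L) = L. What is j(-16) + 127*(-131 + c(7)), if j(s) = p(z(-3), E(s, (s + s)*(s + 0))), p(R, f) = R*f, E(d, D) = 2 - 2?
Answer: -15748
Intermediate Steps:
E(d, D) = 0
j(s) = 0 (j(s) = -3*0 = 0)
j(-16) + 127*(-131 + c(7)) = 0 + 127*(-131 + 7) = 0 + 127*(-124) = 0 - 15748 = -15748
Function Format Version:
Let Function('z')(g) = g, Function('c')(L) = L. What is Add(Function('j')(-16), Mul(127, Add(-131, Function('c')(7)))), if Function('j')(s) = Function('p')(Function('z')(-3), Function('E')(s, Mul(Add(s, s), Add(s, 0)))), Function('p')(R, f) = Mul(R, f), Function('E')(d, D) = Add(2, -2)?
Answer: -15748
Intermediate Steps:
Function('E')(d, D) = 0
Function('j')(s) = 0 (Function('j')(s) = Mul(-3, 0) = 0)
Add(Function('j')(-16), Mul(127, Add(-131, Function('c')(7)))) = Add(0, Mul(127, Add(-131, 7))) = Add(0, Mul(127, -124)) = Add(0, -15748) = -15748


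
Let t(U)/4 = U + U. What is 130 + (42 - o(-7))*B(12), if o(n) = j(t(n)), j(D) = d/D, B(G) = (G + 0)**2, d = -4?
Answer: 43174/7 ≈ 6167.7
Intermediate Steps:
t(U) = 8*U (t(U) = 4*(U + U) = 4*(2*U) = 8*U)
B(G) = G**2
j(D) = -4/D
o(n) = -1/(2*n) (o(n) = -4*1/(8*n) = -1/(2*n))
130 + (42 - o(-7))*B(12) = 130 + (42 - (-1)/(2*(-7)))*12**2 = 130 + (42 - (-1)*(-1)/(2*7))*144 = 130 + (42 - 1*1/14)*144 = 130 + (42 - 1/14)*144 = 130 + (587/14)*144 = 130 + 42264/7 = 43174/7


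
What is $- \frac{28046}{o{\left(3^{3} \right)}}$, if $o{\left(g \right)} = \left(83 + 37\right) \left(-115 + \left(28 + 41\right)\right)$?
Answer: $\frac{14023}{2760} \approx 5.0808$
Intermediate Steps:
$o{\left(g \right)} = -5520$ ($o{\left(g \right)} = 120 \left(-115 + 69\right) = 120 \left(-46\right) = -5520$)
$- \frac{28046}{o{\left(3^{3} \right)}} = - \frac{28046}{-5520} = \left(-28046\right) \left(- \frac{1}{5520}\right) = \frac{14023}{2760}$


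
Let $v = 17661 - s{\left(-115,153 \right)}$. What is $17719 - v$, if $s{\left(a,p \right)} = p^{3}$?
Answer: $3581635$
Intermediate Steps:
$v = -3563916$ ($v = 17661 - 153^{3} = 17661 - 3581577 = -3563916$)
$17719 - v = 17719 - -3563916 = 17719 + 3563916 = 3581635$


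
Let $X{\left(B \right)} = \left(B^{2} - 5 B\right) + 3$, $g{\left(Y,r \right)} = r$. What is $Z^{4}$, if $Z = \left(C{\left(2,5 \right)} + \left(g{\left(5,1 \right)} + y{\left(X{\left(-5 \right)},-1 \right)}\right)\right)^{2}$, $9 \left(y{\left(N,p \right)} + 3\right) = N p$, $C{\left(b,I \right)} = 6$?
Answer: $\frac{6975757441}{43046721} \approx 162.05$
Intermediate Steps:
$X{\left(B \right)} = 3 + B^{2} - 5 B$
$y{\left(N,p \right)} = -3 + \frac{N p}{9}$
$Z = \frac{289}{81}$ ($Z = \left(6 + \left(1 + \left(-3 + \frac{1}{9} \left(3 + \left(-5\right)^{2} - -25\right) \left(-1\right)\right)\right)\right)^{2} = \left(6 + \left(1 + \left(-3 + \frac{1}{9} \left(3 + 25 + 25\right) \left(-1\right)\right)\right)\right)^{2} = \left(6 + \left(1 + \left(-3 + \frac{1}{9} \cdot 53 \left(-1\right)\right)\right)\right)^{2} = \left(6 + \left(1 - \frac{80}{9}\right)\right)^{2} = \left(6 - \frac{71}{9}\right)^{2} = \left(- \frac{17}{9}\right)^{2} = \frac{289}{81} \approx 3.5679$)
$Z^{4} = \left(\frac{289}{81}\right)^{4} = \frac{6975757441}{43046721}$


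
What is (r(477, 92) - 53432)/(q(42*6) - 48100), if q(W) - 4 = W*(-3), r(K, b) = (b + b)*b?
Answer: 1014/1357 ≈ 0.74724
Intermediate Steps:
r(K, b) = 2*b² (r(K, b) = (2*b)*b = 2*b²)
q(W) = 4 - 3*W (q(W) = 4 + W*(-3) = 4 - 3*W)
(r(477, 92) - 53432)/(q(42*6) - 48100) = (2*92² - 53432)/((4 - 126*6) - 48100) = (2*8464 - 53432)/((4 - 3*252) - 48100) = (16928 - 53432)/((4 - 756) - 48100) = -36504/(-752 - 48100) = -36504/(-48852) = -36504*(-1/48852) = 1014/1357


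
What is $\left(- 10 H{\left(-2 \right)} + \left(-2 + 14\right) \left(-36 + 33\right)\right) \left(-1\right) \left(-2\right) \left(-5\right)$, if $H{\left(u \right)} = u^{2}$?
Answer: $760$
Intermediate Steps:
$\left(- 10 H{\left(-2 \right)} + \left(-2 + 14\right) \left(-36 + 33\right)\right) \left(-1\right) \left(-2\right) \left(-5\right) = \left(- 10 \left(-2\right)^{2} + \left(-2 + 14\right) \left(-36 + 33\right)\right) \left(-1\right) \left(-2\right) \left(-5\right) = \left(\left(-10\right) 4 + 12 \left(-3\right)\right) 2 \left(-5\right) = \left(-40 - 36\right) \left(-10\right) = \left(-76\right) \left(-10\right) = 760$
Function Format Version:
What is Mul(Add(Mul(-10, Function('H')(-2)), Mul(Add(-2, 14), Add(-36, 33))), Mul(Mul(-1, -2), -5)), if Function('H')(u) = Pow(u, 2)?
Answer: 760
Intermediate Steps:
Mul(Add(Mul(-10, Function('H')(-2)), Mul(Add(-2, 14), Add(-36, 33))), Mul(Mul(-1, -2), -5)) = Mul(Add(Mul(-10, Pow(-2, 2)), Mul(Add(-2, 14), Add(-36, 33))), Mul(Mul(-1, -2), -5)) = Mul(Add(Mul(-10, 4), Mul(12, -3)), Mul(2, -5)) = Mul(Add(-40, -36), -10) = Mul(-76, -10) = 760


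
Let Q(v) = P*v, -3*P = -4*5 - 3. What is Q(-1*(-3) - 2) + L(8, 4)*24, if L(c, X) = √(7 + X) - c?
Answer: -553/3 + 24*√11 ≈ -104.73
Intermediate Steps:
P = 23/3 (P = -(-4*5 - 3)/3 = -(-20 - 3)/3 = -⅓*(-23) = 23/3 ≈ 7.6667)
Q(v) = 23*v/3
Q(-1*(-3) - 2) + L(8, 4)*24 = 23*(-1*(-3) - 2)/3 + (√(7 + 4) - 1*8)*24 = 23*(3 - 2)/3 + (√11 - 8)*24 = (23/3)*1 + (-8 + √11)*24 = 23/3 + (-192 + 24*√11) = -553/3 + 24*√11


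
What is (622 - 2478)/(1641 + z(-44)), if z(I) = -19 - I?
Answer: -928/833 ≈ -1.1140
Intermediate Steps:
(622 - 2478)/(1641 + z(-44)) = (622 - 2478)/(1641 + (-19 - 1*(-44))) = -1856/(1641 + (-19 + 44)) = -1856/(1641 + 25) = -1856/1666 = -1856*1/1666 = -928/833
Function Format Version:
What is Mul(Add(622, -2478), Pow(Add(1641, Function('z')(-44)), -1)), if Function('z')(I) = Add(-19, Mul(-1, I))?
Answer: Rational(-928, 833) ≈ -1.1140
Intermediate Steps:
Mul(Add(622, -2478), Pow(Add(1641, Function('z')(-44)), -1)) = Mul(Add(622, -2478), Pow(Add(1641, Add(-19, Mul(-1, -44))), -1)) = Mul(-1856, Pow(Add(1641, Add(-19, 44)), -1)) = Mul(-1856, Pow(Add(1641, 25), -1)) = Mul(-1856, Pow(1666, -1)) = Mul(-1856, Rational(1, 1666)) = Rational(-928, 833)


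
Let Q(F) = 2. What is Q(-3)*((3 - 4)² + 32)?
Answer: 66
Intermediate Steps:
Q(-3)*((3 - 4)² + 32) = 2*((3 - 4)² + 32) = 2*((-1)² + 32) = 2*(1 + 32) = 2*33 = 66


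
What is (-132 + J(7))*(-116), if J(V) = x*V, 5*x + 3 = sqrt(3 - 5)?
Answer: 78996/5 - 812*I*sqrt(2)/5 ≈ 15799.0 - 229.67*I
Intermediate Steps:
x = -3/5 + I*sqrt(2)/5 (x = -3/5 + sqrt(3 - 5)/5 = -3/5 + sqrt(-2)/5 = -3/5 + (I*sqrt(2))/5 = -3/5 + I*sqrt(2)/5 ≈ -0.6 + 0.28284*I)
J(V) = V*(-3/5 + I*sqrt(2)/5) (J(V) = (-3/5 + I*sqrt(2)/5)*V = V*(-3/5 + I*sqrt(2)/5))
(-132 + J(7))*(-116) = (-132 + (1/5)*7*(-3 + I*sqrt(2)))*(-116) = (-132 + (-21/5 + 7*I*sqrt(2)/5))*(-116) = (-681/5 + 7*I*sqrt(2)/5)*(-116) = 78996/5 - 812*I*sqrt(2)/5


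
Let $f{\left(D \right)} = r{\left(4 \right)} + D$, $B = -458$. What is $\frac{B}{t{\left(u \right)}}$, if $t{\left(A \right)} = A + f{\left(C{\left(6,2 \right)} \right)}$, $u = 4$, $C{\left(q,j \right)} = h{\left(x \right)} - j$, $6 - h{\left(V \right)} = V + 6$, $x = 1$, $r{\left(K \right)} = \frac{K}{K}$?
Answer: $-229$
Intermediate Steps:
$r{\left(K \right)} = 1$
$h{\left(V \right)} = - V$ ($h{\left(V \right)} = 6 - \left(V + 6\right) = 6 - \left(6 + V\right) = - V$)
$C{\left(q,j \right)} = -1 - j$ ($C{\left(q,j \right)} = \left(-1\right) 1 - j = -1 - j$)
$f{\left(D \right)} = 1 + D$
$t{\left(A \right)} = -2 + A$ ($t{\left(A \right)} = A + \left(1 - 3\right) = A - 2 = -2 + A$)
$\frac{B}{t{\left(u \right)}} = - \frac{458}{-2 + 4} = - \frac{458}{2} = \left(-458\right) \frac{1}{2} = -229$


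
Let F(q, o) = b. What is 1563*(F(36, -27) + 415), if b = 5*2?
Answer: 664275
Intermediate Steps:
b = 10
F(q, o) = 10
1563*(F(36, -27) + 415) = 1563*(10 + 415) = 1563*425 = 664275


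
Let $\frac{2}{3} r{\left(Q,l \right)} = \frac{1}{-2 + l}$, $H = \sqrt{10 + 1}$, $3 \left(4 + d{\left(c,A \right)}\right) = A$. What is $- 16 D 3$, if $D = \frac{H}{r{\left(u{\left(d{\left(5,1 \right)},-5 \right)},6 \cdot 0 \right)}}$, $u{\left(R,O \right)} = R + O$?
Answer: $64 \sqrt{11} \approx 212.26$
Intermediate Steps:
$d{\left(c,A \right)} = -4 + \frac{A}{3}$
$u{\left(R,O \right)} = O + R$
$H = \sqrt{11} \approx 3.3166$
$r{\left(Q,l \right)} = \frac{3}{2 \left(-2 + l\right)}$
$D = - \frac{4 \sqrt{11}}{3}$ ($D = \frac{\sqrt{11}}{\frac{3}{2} \frac{1}{-2 + 6 \cdot 0}} = \frac{\sqrt{11}}{\frac{3}{2} \frac{1}{-2 + 0}} = \frac{\sqrt{11}}{\frac{3}{2} \frac{1}{-2}} = \frac{\sqrt{11}}{\frac{3}{2} \left(- \frac{1}{2}\right)} = \frac{\sqrt{11}}{- \frac{3}{4}} = \sqrt{11} \left(- \frac{4}{3}\right) = - \frac{4 \sqrt{11}}{3} \approx -4.4222$)
$- 16 D 3 = - 16 \left(- \frac{4 \sqrt{11}}{3}\right) 3 = \frac{64 \sqrt{11}}{3} \cdot 3 = 64 \sqrt{11}$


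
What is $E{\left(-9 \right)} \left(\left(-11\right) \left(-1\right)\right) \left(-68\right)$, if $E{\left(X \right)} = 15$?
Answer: $-11220$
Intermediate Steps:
$E{\left(-9 \right)} \left(\left(-11\right) \left(-1\right)\right) \left(-68\right) = 15 \left(\left(-11\right) \left(-1\right)\right) \left(-68\right) = 15 \cdot 11 \left(-68\right) = 165 \left(-68\right) = -11220$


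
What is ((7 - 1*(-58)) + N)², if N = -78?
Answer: 169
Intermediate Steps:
((7 - 1*(-58)) + N)² = ((7 - 1*(-58)) - 78)² = ((7 + 58) - 78)² = (65 - 78)² = (-13)² = 169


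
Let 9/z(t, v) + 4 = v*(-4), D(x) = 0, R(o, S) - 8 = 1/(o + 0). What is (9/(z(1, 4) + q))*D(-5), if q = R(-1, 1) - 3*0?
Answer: 0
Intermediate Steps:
R(o, S) = 8 + 1/o (R(o, S) = 8 + 1/(o + 0) = 8 + 1/o)
z(t, v) = 9/(-4 - 4*v) (z(t, v) = 9/(-4 + v*(-4)) = 9/(-4 - 4*v))
q = 7 (q = (8 + 1/(-1)) - 3*0 = (8 - 1) + 0 = 7 + 0 = 7)
(9/(z(1, 4) + q))*D(-5) = (9/(-9/(4 + 4*4) + 7))*0 = (9/(-9/(4 + 16) + 7))*0 = (9/(-9/20 + 7))*0 = (9/(131/20))*0 = (9*(20/131))*0 = (180/131)*0 = 0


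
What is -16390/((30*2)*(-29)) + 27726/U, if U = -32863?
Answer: 49038133/5718162 ≈ 8.5759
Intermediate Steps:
-16390/((30*2)*(-29)) + 27726/U = -16390/((30*2)*(-29)) + 27726/(-32863) = -16390/(60*(-29)) + 27726*(-1/32863) = -16390/(-1740) - 27726/32863 = -16390*(-1/1740) - 27726/32863 = 1639/174 - 27726/32863 = 49038133/5718162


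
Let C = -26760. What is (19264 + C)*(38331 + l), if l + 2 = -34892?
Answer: -25763752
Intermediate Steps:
l = -34894 (l = -2 - 34892 = -34894)
(19264 + C)*(38331 + l) = (19264 - 26760)*(38331 - 34894) = -7496*3437 = -25763752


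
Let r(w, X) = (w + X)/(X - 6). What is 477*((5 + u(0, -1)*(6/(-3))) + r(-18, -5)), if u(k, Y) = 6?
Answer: -25758/11 ≈ -2341.6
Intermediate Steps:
r(w, X) = (X + w)/(-6 + X)
477*((5 + u(0, -1)*(6/(-3))) + r(-18, -5)) = 477*((5 + 6*(6/(-3))) + (-5 - 18)/(-6 - 5)) = 477*((5 + 6*(6*(-⅓))) - 23/(-11)) = 477*((5 + 6*(-2)) - 1/11*(-23)) = 477*((5 - 12) + 23/11) = 477*(-7 + 23/11) = 477*(-54/11) = -25758/11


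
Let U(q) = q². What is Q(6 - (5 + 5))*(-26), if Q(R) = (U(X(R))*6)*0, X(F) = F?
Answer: 0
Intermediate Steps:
Q(R) = 0 (Q(R) = (R²*6)*0 = (6*R²)*0 = 0)
Q(6 - (5 + 5))*(-26) = 0*(-26) = 0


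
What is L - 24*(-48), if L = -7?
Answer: 1145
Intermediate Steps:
L - 24*(-48) = -7 - 24*(-48) = -7 + 1152 = 1145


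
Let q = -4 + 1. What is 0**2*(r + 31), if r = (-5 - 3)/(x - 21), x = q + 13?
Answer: 0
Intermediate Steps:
q = -3
x = 10 (x = -3 + 13 = 10)
r = 8/11 (r = (-5 - 3)/(10 - 21) = -8/(-11) = -8*(-1/11) = 8/11 ≈ 0.72727)
0**2*(r + 31) = 0**2*(8/11 + 31) = 0*(349/11) = 0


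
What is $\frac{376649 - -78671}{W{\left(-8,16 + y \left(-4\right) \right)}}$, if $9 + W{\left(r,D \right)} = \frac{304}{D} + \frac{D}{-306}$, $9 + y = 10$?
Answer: $\frac{7740440}{277} \approx 27944.0$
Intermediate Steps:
$y = 1$ ($y = -9 + 10 = 1$)
$W{\left(r,D \right)} = -9 + \frac{304}{D} - \frac{D}{306}$ ($W{\left(r,D \right)} = -9 + \left(\frac{304}{D} + \frac{D}{-306}\right) = -9 + \left(\frac{304}{D} + D \left(- \frac{1}{306}\right)\right) = -9 - \left(- \frac{304}{D} + \frac{D}{306}\right) = -9 + \frac{304}{D} - \frac{D}{306}$)
$\frac{376649 - -78671}{W{\left(-8,16 + y \left(-4\right) \right)}} = \frac{376649 - -78671}{-9 + \frac{304}{16 + 1 \left(-4\right)} - \frac{16 + 1 \left(-4\right)}{306}} = \frac{376649 + 78671}{-9 + \frac{304}{16 - 4} - \frac{16 - 4}{306}} = \frac{455320}{-9 + \frac{304}{12} - \frac{2}{51}} = \frac{455320}{-9 + 304 \cdot \frac{1}{12} - \frac{2}{51}} = \frac{455320}{-9 + \frac{76}{3} - \frac{2}{51}} = \frac{455320}{\frac{277}{17}} = 455320 \cdot \frac{17}{277} = \frac{7740440}{277}$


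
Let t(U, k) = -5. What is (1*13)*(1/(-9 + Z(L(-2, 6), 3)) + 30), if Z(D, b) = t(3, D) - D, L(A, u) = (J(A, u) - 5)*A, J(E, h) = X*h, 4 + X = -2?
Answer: 37427/96 ≈ 389.86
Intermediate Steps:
X = -6 (X = -4 - 2 = -6)
J(E, h) = -6*h
L(A, u) = A*(-5 - 6*u) (L(A, u) = (-6*u - 5)*A = (-5 - 6*u)*A = A*(-5 - 6*u))
Z(D, b) = -5 - D
(1*13)*(1/(-9 + Z(L(-2, 6), 3)) + 30) = (1*13)*(1/(-9 + (-5 - (-1)*(-2)*(5 + 6*6))) + 30) = 13*(1/(-9 + (-5 - (-1)*(-2)*(5 + 36))) + 30) = 13*(1/(-9 + (-5 - (-1)*(-2)*41)) + 30) = 13*(1/(-9 + (-5 - 1*82)) + 30) = 13*(1/(-9 + (-5 - 82)) + 30) = 13*(1/(-9 - 87) + 30) = 13*(1/(-96) + 30) = 13*(-1/96 + 30) = 13*(2879/96) = 37427/96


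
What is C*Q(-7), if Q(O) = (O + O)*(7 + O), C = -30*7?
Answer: 0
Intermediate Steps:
C = -210
Q(O) = 2*O*(7 + O) (Q(O) = (2*O)*(7 + O) = 2*O*(7 + O))
C*Q(-7) = -420*(-7)*(7 - 7) = -420*(-7)*0 = -210*0 = 0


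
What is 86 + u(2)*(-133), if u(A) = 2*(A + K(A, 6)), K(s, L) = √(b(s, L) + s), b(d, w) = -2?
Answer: -446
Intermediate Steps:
K(s, L) = √(-2 + s)
u(A) = 2*A + 2*√(-2 + A) (u(A) = 2*(A + √(-2 + A)) = 2*A + 2*√(-2 + A))
86 + u(2)*(-133) = 86 + (2*2 + 2*√(-2 + 2))*(-133) = 86 + (4 + 2*√0)*(-133) = 86 + (4 + 2*0)*(-133) = 86 + (4 + 0)*(-133) = 86 + 4*(-133) = 86 - 532 = -446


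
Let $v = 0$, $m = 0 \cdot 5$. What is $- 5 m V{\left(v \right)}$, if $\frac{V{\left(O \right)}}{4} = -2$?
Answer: $0$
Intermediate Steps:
$m = 0$
$V{\left(O \right)} = -8$ ($V{\left(O \right)} = 4 \left(-2\right) = -8$)
$- 5 m V{\left(v \right)} = \left(-5\right) 0 \left(-8\right) = 0 \left(-8\right) = 0$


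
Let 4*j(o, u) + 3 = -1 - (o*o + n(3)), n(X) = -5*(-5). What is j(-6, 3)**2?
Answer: 4225/16 ≈ 264.06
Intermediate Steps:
n(X) = 25
j(o, u) = -29/4 - o**2/4 (j(o, u) = -3/4 + (-1 - (o*o + 25))/4 = -3/4 + (-1 - (o**2 + 25))/4 = -3/4 + (-1 - (25 + o**2))/4 = -3/4 + (-1 + (-25 - o**2))/4 = -3/4 + (-26 - o**2)/4 = -3/4 + (-13/2 - o**2/4) = -29/4 - o**2/4)
j(-6, 3)**2 = (-29/4 - 1/4*(-6)**2)**2 = (-29/4 - 1/4*36)**2 = (-29/4 - 9)**2 = (-65/4)**2 = 4225/16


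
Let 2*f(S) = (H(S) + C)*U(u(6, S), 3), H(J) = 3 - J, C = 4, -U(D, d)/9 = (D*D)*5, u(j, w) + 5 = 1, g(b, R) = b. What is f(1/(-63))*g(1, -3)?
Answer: -17680/7 ≈ -2525.7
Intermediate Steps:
u(j, w) = -4 (u(j, w) = -5 + 1 = -4)
U(D, d) = -45*D**2 (U(D, d) = -9*D*D*5 = -9*D**2*5 = -45*D**2)
f(S) = -2520 + 360*S (f(S) = (((3 - S) + 4)*(-45*(-4)**2))/2 = ((7 - S)*(-45*16))/2 = ((7 - S)*(-720))/2 = (-5040 + 720*S)/2 = -2520 + 360*S)
f(1/(-63))*g(1, -3) = (-2520 + 360/(-63))*1 = (-2520 + 360*(-1/63))*1 = (-2520 - 40/7)*1 = -17680/7*1 = -17680/7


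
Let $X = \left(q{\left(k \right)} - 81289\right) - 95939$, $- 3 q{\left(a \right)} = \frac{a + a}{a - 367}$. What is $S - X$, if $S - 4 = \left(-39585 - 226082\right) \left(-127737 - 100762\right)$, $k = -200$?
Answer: $\frac{103258900631965}{1701} \approx 6.0705 \cdot 10^{10}$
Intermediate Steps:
$q{\left(a \right)} = - \frac{2 a}{3 \left(-367 + a\right)}$ ($q{\left(a \right)} = - \frac{\left(a + a\right) \frac{1}{a - 367}}{3} = - \frac{2 a \frac{1}{-367 + a}}{3} = - \frac{2 a}{3 \left(-367 + a\right)}$)
$X = - \frac{301465228}{1701}$ ($X = \left(\left(-2\right) \left(-200\right) \frac{1}{-1101 + 3 \left(-200\right)} - 81289\right) - 95939 = \left(\left(-2\right) \left(-200\right) \frac{1}{-1101 - 600} - 81289\right) - 95939 = \left(\left(-2\right) \left(-200\right) \frac{1}{-1701} - 81289\right) - 95939 = \left(\left(-2\right) \left(-200\right) \left(- \frac{1}{1701}\right) - 81289\right) - 95939 = \left(- \frac{400}{1701} - 81289\right) - 95939 = - \frac{138272989}{1701} - 95939 = - \frac{301465228}{1701} \approx -1.7723 \cdot 10^{5}$)
$S = 60704643837$ ($S = 4 + \left(-39585 - 226082\right) \left(-127737 - 100762\right) = 4 - -60704643833 = 4 + 60704643833 = 60704643837$)
$S - X = 60704643837 - - \frac{301465228}{1701} = 60704643837 + \frac{301465228}{1701} = \frac{103258900631965}{1701}$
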